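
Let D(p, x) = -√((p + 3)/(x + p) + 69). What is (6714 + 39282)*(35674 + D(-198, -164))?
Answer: 1640861304 - 68994*√1012514/181 ≈ 1.6405e+9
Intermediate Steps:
D(p, x) = -√(69 + (3 + p)/(p + x)) (D(p, x) = -√((3 + p)/(p + x) + 69) = -√(69 + (3 + p)/(p + x)))
(6714 + 39282)*(35674 + D(-198, -164)) = (6714 + 39282)*(35674 - √((3 + 69*(-164) + 70*(-198))/(-198 - 164))) = 45996*(35674 - √((3 - 11316 - 13860)/(-362))) = 45996*(35674 - √(-1/362*(-25173))) = 45996*(35674 - √(25173/362)) = 45996*(35674 - 3*√1012514/362) = 1640861304 - 68994*√1012514/181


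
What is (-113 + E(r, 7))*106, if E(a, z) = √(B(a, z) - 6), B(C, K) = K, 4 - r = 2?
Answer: -11872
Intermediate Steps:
r = 2 (r = 4 - 1*2 = 4 - 2 = 2)
E(a, z) = √(-6 + z) (E(a, z) = √(z - 6) = √(-6 + z))
(-113 + E(r, 7))*106 = (-113 + √(-6 + 7))*106 = (-113 + √1)*106 = (-113 + 1)*106 = -112*106 = -11872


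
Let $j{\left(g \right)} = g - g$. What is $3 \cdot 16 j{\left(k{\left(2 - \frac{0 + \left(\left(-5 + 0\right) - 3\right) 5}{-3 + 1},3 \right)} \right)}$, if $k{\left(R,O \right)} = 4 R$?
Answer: $0$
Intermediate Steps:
$j{\left(g \right)} = 0$
$3 \cdot 16 j{\left(k{\left(2 - \frac{0 + \left(\left(-5 + 0\right) - 3\right) 5}{-3 + 1},3 \right)} \right)} = 3 \cdot 16 \cdot 0 = 48 \cdot 0 = 0$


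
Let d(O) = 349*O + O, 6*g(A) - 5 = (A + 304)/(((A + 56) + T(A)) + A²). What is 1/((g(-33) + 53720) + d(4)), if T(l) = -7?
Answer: 1105/60908566 ≈ 1.8142e-5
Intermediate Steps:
g(A) = ⅚ + (304 + A)/(6*(49 + A + A²)) (g(A) = ⅚ + ((A + 304)/(((A + 56) - 7) + A²))/6 = ⅚ + ((304 + A)/(((56 + A) - 7) + A²))/6 = ⅚ + ((304 + A)/((49 + A) + A²))/6 = ⅚ + ((304 + A)/(49 + A + A²))/6 = ⅚ + (304 + A)/(6*(49 + A + A²)))
d(O) = 350*O
1/((g(-33) + 53720) + d(4)) = 1/(((183/2 - 33 + (⅚)*(-33)²)/(49 - 33 + (-33)²) + 53720) + 350*4) = 1/(((183/2 - 33 + (⅚)*1089)/(49 - 33 + 1089) + 53720) + 1400) = 1/(((183/2 - 33 + 1815/2)/1105 + 53720) + 1400) = 1/(((1/1105)*966 + 53720) + 1400) = 1/((966/1105 + 53720) + 1400) = 1/(59361566/1105 + 1400) = 1/(60908566/1105) = 1105/60908566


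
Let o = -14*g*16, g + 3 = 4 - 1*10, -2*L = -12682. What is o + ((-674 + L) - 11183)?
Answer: -3500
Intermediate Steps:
L = 6341 (L = -½*(-12682) = 6341)
g = -9 (g = -3 + (4 - 1*10) = -3 + (4 - 10) = -3 - 6 = -9)
o = 2016 (o = -14*(-9)*16 = 126*16 = 2016)
o + ((-674 + L) - 11183) = 2016 + ((-674 + 6341) - 11183) = 2016 + (5667 - 11183) = 2016 - 5516 = -3500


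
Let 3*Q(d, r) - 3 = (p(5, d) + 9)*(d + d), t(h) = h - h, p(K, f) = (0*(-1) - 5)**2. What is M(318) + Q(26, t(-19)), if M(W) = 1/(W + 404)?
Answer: 1278665/2166 ≈ 590.33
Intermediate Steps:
p(K, f) = 25 (p(K, f) = (0 - 5)**2 = (-5)**2 = 25)
t(h) = 0
M(W) = 1/(404 + W)
Q(d, r) = 1 + 68*d/3 (Q(d, r) = 1 + ((25 + 9)*(d + d))/3 = 1 + (34*(2*d))/3 = 1 + (68*d)/3 = 1 + 68*d/3)
M(318) + Q(26, t(-19)) = 1/(404 + 318) + (1 + (68/3)*26) = 1/722 + (1 + 1768/3) = 1/722 + 1771/3 = 1278665/2166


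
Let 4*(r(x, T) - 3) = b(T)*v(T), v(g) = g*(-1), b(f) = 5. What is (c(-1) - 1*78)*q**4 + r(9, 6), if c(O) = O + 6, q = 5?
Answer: -91259/2 ≈ -45630.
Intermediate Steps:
v(g) = -g
c(O) = 6 + O
r(x, T) = 3 - 5*T/4 (r(x, T) = 3 + (5*(-T))/4 = 3 + (-5*T)/4 = 3 - 5*T/4)
(c(-1) - 1*78)*q**4 + r(9, 6) = ((6 - 1) - 1*78)*5**4 + (3 - 5/4*6) = (5 - 78)*625 + (3 - 15/2) = -73*625 - 9/2 = -45625 - 9/2 = -91259/2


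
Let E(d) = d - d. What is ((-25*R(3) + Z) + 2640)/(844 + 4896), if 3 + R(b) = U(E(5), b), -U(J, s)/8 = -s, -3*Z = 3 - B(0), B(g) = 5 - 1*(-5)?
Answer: 1588/4305 ≈ 0.36887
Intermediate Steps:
B(g) = 10 (B(g) = 5 + 5 = 10)
Z = 7/3 (Z = -(3 - 1*10)/3 = -(3 - 10)/3 = -1/3*(-7) = 7/3 ≈ 2.3333)
E(d) = 0
U(J, s) = 8*s (U(J, s) = -(-8)*s = 8*s)
R(b) = -3 + 8*b
((-25*R(3) + Z) + 2640)/(844 + 4896) = ((-25*(-3 + 8*3) + 7/3) + 2640)/(844 + 4896) = ((-25*(-3 + 24) + 7/3) + 2640)/5740 = ((-25*21 + 7/3) + 2640)*(1/5740) = ((-525 + 7/3) + 2640)*(1/5740) = (-1568/3 + 2640)*(1/5740) = (6352/3)*(1/5740) = 1588/4305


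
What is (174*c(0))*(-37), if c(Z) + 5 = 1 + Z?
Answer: 25752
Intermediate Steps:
c(Z) = -4 + Z (c(Z) = -5 + (1 + Z) = -4 + Z)
(174*c(0))*(-37) = (174*(-4 + 0))*(-37) = (174*(-4))*(-37) = -696*(-37) = 25752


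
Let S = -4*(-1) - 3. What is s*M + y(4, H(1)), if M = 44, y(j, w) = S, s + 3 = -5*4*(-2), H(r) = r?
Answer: 1629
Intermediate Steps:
S = 1 (S = 4 - 3 = 1)
s = 37 (s = -3 - 5*4*(-2) = -3 - 20*(-2) = -3 + 40 = 37)
y(j, w) = 1
s*M + y(4, H(1)) = 37*44 + 1 = 1628 + 1 = 1629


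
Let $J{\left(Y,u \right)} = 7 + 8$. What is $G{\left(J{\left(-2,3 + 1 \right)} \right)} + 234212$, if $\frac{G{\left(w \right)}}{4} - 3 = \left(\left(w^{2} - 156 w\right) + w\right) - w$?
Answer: $225764$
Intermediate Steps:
$J{\left(Y,u \right)} = 15$
$G{\left(w \right)} = 12 - 624 w + 4 w^{2}$ ($G{\left(w \right)} = 12 + 4 \left(\left(\left(w^{2} - 156 w\right) + w\right) - w\right) = 12 + 4 \left(\left(w^{2} - 155 w\right) - w\right) = 12 + 4 \left(w^{2} - 156 w\right) = 12 + \left(- 624 w + 4 w^{2}\right) = 12 - 624 w + 4 w^{2}$)
$G{\left(J{\left(-2,3 + 1 \right)} \right)} + 234212 = \left(12 - 9360 + 4 \cdot 15^{2}\right) + 234212 = \left(12 - 9360 + 4 \cdot 225\right) + 234212 = \left(12 - 9360 + 900\right) + 234212 = -8448 + 234212 = 225764$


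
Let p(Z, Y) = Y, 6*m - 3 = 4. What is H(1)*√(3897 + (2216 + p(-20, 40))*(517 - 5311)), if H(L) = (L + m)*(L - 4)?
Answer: -39*I*√1201263/2 ≈ -21372.0*I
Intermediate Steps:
m = 7/6 (m = ½ + (⅙)*4 = ½ + ⅔ = 7/6 ≈ 1.1667)
H(L) = (-4 + L)*(7/6 + L) (H(L) = (L + 7/6)*(L - 4) = (7/6 + L)*(-4 + L) = (-4 + L)*(7/6 + L))
H(1)*√(3897 + (2216 + p(-20, 40))*(517 - 5311)) = (-14/3 + 1² - 17/6*1)*√(3897 + (2216 + 40)*(517 - 5311)) = (-14/3 + 1 - 17/6)*√(3897 + 2256*(-4794)) = -13*√(3897 - 10815264)/2 = -39*I*√1201263/2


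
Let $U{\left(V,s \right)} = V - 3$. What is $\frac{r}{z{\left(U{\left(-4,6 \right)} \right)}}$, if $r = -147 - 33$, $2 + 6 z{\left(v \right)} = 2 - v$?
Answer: $- \frac{1080}{7} \approx -154.29$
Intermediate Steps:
$U{\left(V,s \right)} = -3 + V$
$z{\left(v \right)} = - \frac{v}{6}$ ($z{\left(v \right)} = - \frac{1}{3} + \frac{2 - v}{6} = - \frac{1}{3} - \left(- \frac{1}{3} + \frac{v}{6}\right) = - \frac{v}{6}$)
$r = -180$
$\frac{r}{z{\left(U{\left(-4,6 \right)} \right)}} = - \frac{180}{\left(- \frac{1}{6}\right) \left(-3 - 4\right)} = - \frac{180}{\left(- \frac{1}{6}\right) \left(-7\right)} = - \frac{180}{\frac{7}{6}} = \left(-180\right) \frac{6}{7} = - \frac{1080}{7}$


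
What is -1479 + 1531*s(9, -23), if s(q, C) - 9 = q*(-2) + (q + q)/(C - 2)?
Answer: -409008/25 ≈ -16360.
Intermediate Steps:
s(q, C) = 9 - 2*q + 2*q/(-2 + C) (s(q, C) = 9 + (q*(-2) + (q + q)/(C - 2)) = 9 + (-2*q + (2*q)/(-2 + C)) = 9 + (-2*q + 2*q/(-2 + C)) = 9 - 2*q + 2*q/(-2 + C))
-1479 + 1531*s(9, -23) = -1479 + 1531*((-18 + 6*9 + 9*(-23) - 2*(-23)*9)/(-2 - 23)) = -1479 + 1531*((-18 + 54 - 207 + 414)/(-25)) = -1479 + 1531*(-1/25*243) = -1479 + 1531*(-243/25) = -1479 - 372033/25 = -409008/25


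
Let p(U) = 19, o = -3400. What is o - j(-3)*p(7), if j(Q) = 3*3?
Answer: -3571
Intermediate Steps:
j(Q) = 9
o - j(-3)*p(7) = -3400 - 9*19 = -3400 - 1*171 = -3400 - 171 = -3571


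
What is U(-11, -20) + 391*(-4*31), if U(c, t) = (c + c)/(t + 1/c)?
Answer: -10714722/221 ≈ -48483.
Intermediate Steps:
U(c, t) = 2*c/(t + 1/c) (U(c, t) = (2*c)/(t + 1/c) = 2*c/(t + 1/c))
U(-11, -20) + 391*(-4*31) = 2*(-11)**2/(1 - 11*(-20)) + 391*(-4*31) = 2*121/(1 + 220) + 391*(-124) = 2*121/221 - 48484 = 2*121*(1/221) - 48484 = 242/221 - 48484 = -10714722/221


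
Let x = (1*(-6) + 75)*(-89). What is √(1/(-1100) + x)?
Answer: I*√74306111/110 ≈ 78.365*I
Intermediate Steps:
x = -6141 (x = (-6 + 75)*(-89) = 69*(-89) = -6141)
√(1/(-1100) + x) = √(1/(-1100) - 6141) = √(-1/1100 - 6141) = √(-6755101/1100) = I*√74306111/110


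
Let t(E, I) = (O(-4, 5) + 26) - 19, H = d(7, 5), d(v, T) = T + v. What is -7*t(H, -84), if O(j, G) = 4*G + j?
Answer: -161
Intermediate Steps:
O(j, G) = j + 4*G
H = 12 (H = 5 + 7 = 12)
t(E, I) = 23 (t(E, I) = ((-4 + 4*5) + 26) - 19 = ((-4 + 20) + 26) - 19 = (16 + 26) - 19 = 42 - 19 = 23)
-7*t(H, -84) = -7*23 = -161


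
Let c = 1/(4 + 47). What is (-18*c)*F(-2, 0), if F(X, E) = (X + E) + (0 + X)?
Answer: 24/17 ≈ 1.4118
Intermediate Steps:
F(X, E) = E + 2*X (F(X, E) = (E + X) + X = E + 2*X)
c = 1/51 ≈ 0.019608
(-18*c)*F(-2, 0) = (-18*1/51)*(0 + 2*(-2)) = -6*(0 - 4)/17 = -6/17*(-4) = 24/17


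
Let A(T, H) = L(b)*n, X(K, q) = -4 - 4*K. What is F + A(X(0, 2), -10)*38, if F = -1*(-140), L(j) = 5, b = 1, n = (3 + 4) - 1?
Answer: 1280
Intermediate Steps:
n = 6 (n = 7 - 1 = 6)
F = 140
A(T, H) = 30 (A(T, H) = 5*6 = 30)
F + A(X(0, 2), -10)*38 = 140 + 30*38 = 140 + 1140 = 1280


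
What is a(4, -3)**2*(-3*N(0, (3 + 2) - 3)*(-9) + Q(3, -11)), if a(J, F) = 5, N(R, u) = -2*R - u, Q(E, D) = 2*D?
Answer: -1900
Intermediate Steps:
N(R, u) = -u - 2*R
a(4, -3)**2*(-3*N(0, (3 + 2) - 3)*(-9) + Q(3, -11)) = 5**2*(-3*(-((3 + 2) - 3) - 2*0)*(-9) + 2*(-11)) = 25*(-3*(-(5 - 3) + 0)*(-9) - 22) = 25*(-3*(-1*2 + 0)*(-9) - 22) = 25*(-3*(-2 + 0)*(-9) - 22) = 25*(-3*(-2)*(-9) - 22) = 25*(6*(-9) - 22) = 25*(-54 - 22) = 25*(-76) = -1900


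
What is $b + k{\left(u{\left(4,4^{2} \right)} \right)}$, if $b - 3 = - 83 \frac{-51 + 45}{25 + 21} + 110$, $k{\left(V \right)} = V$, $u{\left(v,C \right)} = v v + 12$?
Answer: $\frac{3492}{23} \approx 151.83$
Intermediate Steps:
$u{\left(v,C \right)} = 12 + v^{2}$ ($u{\left(v,C \right)} = v^{2} + 12 = 12 + v^{2}$)
$b = \frac{2848}{23}$ ($b = 3 + \left(- 83 \frac{-51 + 45}{25 + 21} + 110\right) = 3 + \left(- 83 \left(- \frac{6}{46}\right) + 110\right) = 3 + \left(- 83 \left(\left(-6\right) \frac{1}{46}\right) + 110\right) = 3 + \left(\left(-83\right) \left(- \frac{3}{23}\right) + 110\right) = 3 + \left(\frac{249}{23} + 110\right) = 3 + \frac{2779}{23} = \frac{2848}{23} \approx 123.83$)
$b + k{\left(u{\left(4,4^{2} \right)} \right)} = \frac{2848}{23} + \left(12 + 4^{2}\right) = \frac{2848}{23} + \left(12 + 16\right) = \frac{2848}{23} + 28 = \frac{3492}{23}$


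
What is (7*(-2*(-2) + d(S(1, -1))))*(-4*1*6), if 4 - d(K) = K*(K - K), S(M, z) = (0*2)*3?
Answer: -1344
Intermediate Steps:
S(M, z) = 0 (S(M, z) = 0*3 = 0)
d(K) = 4 (d(K) = 4 - K*(K - K) = 4 - K*0 = 4 - 1*0 = 4 + 0 = 4)
(7*(-2*(-2) + d(S(1, -1))))*(-4*1*6) = (7*(-2*(-2) + 4))*(-4*1*6) = (7*(4 + 4))*(-4*6) = (7*8)*(-24) = 56*(-24) = -1344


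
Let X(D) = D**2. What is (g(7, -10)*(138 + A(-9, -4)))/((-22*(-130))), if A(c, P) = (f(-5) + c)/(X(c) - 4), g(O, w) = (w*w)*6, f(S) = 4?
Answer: 24510/847 ≈ 28.937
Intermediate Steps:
g(O, w) = 6*w**2 (g(O, w) = w**2*6 = 6*w**2)
A(c, P) = (4 + c)/(-4 + c**2) (A(c, P) = (4 + c)/(c**2 - 4) = (4 + c)/(-4 + c**2))
(g(7, -10)*(138 + A(-9, -4)))/((-22*(-130))) = ((6*(-10)**2)*(138 + (4 - 9)/(-4 + (-9)**2)))/((-22*(-130))) = ((6*100)*(138 - 5/(-4 + 81)))/2860 = (600*(138 - 5/77))*(1/2860) = (600*(10621/77))*(1/2860) = (6372600/77)*(1/2860) = 24510/847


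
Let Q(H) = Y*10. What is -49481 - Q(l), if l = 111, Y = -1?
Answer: -49471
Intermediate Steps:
Q(H) = -10 (Q(H) = -1*10 = -10)
-49481 - Q(l) = -49481 - 1*(-10) = -49481 + 10 = -49471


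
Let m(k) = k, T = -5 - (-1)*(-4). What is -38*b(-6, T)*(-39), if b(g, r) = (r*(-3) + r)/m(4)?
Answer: 6669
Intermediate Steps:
T = -9 (T = -5 - 1*4 = -5 - 4 = -9)
b(g, r) = -r/2 (b(g, r) = (r*(-3) + r)/4 = (-3*r + r)*(¼) = -2*r*(¼) = -r/2)
-38*b(-6, T)*(-39) = -(-19)*(-9)*(-39) = -38*9/2*(-39) = -171*(-39) = 6669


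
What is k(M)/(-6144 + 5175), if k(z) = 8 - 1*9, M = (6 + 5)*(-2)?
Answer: 1/969 ≈ 0.0010320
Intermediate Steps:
M = -22 (M = 11*(-2) = -22)
k(z) = -1 (k(z) = 8 - 9 = -1)
k(M)/(-6144 + 5175) = -1/(-6144 + 5175) = -1/(-969) = -1*(-1/969) = 1/969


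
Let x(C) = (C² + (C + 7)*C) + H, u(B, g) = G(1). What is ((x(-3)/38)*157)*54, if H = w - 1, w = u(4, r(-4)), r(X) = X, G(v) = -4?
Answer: -33912/19 ≈ -1784.8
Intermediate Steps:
u(B, g) = -4
w = -4
H = -5 (H = -4 - 1 = -5)
x(C) = -5 + C² + C*(7 + C) (x(C) = (C² + (C + 7)*C) - 5 = (C² + (7 + C)*C) - 5 = (C² + C*(7 + C)) - 5 = -5 + C² + C*(7 + C))
((x(-3)/38)*157)*54 = (((-5 + 2*(-3)² + 7*(-3))/38)*157)*54 = (((-5 + 2*9 - 21)*(1/38))*157)*54 = (((-5 + 18 - 21)*(1/38))*157)*54 = (-8*1/38*157)*54 = -4/19*157*54 = -628/19*54 = -33912/19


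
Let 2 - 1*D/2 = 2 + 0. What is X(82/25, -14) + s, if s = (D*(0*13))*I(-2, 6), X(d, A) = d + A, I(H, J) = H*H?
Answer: -268/25 ≈ -10.720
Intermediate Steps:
I(H, J) = H²
D = 0 (D = 4 - 2*(2 + 0) = 4 - 2*2 = 4 - 4 = 0)
X(d, A) = A + d
s = 0 (s = (0*(0*13))*(-2)² = (0*0)*4 = 0*4 = 0)
X(82/25, -14) + s = (-14 + 82/25) + 0 = -268/25 + 0 = -268/25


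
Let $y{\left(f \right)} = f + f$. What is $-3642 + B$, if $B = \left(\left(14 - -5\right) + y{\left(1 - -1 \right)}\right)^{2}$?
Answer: $-3113$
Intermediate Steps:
$y{\left(f \right)} = 2 f$
$B = 529$ ($B = \left(\left(14 - -5\right) + 2 \left(1 - -1\right)\right)^{2} = \left(\left(14 + 5\right) + 2 \left(1 + 1\right)\right)^{2} = \left(19 + 2 \cdot 2\right)^{2} = \left(19 + 4\right)^{2} = 23^{2} = 529$)
$-3642 + B = -3642 + 529 = -3113$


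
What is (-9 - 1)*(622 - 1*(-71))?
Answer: -6930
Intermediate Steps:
(-9 - 1)*(622 - 1*(-71)) = -10*(622 + 71) = -10*693 = -6930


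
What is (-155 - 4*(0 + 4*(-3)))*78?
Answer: -8346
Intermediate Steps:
(-155 - 4*(0 + 4*(-3)))*78 = (-155 - 4*(0 - 12))*78 = (-155 - 4*(-12))*78 = (-155 + 48)*78 = -107*78 = -8346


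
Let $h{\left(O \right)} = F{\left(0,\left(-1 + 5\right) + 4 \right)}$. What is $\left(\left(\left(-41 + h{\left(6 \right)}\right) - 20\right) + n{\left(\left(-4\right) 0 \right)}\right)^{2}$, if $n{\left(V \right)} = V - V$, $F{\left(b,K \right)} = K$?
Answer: $2809$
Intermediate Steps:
$h{\left(O \right)} = 8$ ($h{\left(O \right)} = \left(-1 + 5\right) + 4 = 4 + 4 = 8$)
$n{\left(V \right)} = 0$
$\left(\left(\left(-41 + h{\left(6 \right)}\right) - 20\right) + n{\left(\left(-4\right) 0 \right)}\right)^{2} = \left(\left(\left(-41 + 8\right) - 20\right) + 0\right)^{2} = \left(\left(-33 - 20\right) + 0\right)^{2} = \left(-53 + 0\right)^{2} = \left(-53\right)^{2} = 2809$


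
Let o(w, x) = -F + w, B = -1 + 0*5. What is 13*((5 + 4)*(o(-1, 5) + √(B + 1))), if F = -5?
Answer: 468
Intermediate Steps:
B = -1 (B = -1 + 0 = -1)
o(w, x) = 5 + w (o(w, x) = -1*(-5) + w = 5 + w)
13*((5 + 4)*(o(-1, 5) + √(B + 1))) = 13*((5 + 4)*((5 - 1) + √(-1 + 1))) = 13*(9*(4 + √0)) = 13*(9*(4 + 0)) = 13*(9*4) = 13*36 = 468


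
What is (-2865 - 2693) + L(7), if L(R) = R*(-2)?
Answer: -5572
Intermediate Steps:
L(R) = -2*R
(-2865 - 2693) + L(7) = (-2865 - 2693) - 2*7 = -5558 - 14 = -5572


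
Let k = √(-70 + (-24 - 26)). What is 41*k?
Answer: 82*I*√30 ≈ 449.13*I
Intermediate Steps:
k = 2*I*√30 (k = √(-70 - 50) = √(-120) = 2*I*√30 ≈ 10.954*I)
41*k = 41*(2*I*√30) = 82*I*√30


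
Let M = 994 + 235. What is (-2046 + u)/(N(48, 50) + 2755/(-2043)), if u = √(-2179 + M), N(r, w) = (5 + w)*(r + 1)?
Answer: -2089989/2751565 + 2043*I*√38/1100626 ≈ -0.75956 + 0.011442*I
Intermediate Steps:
N(r, w) = (1 + r)*(5 + w) (N(r, w) = (5 + w)*(1 + r) = (1 + r)*(5 + w))
M = 1229
u = 5*I*√38 (u = √(-2179 + 1229) = √(-950) = 5*I*√38 ≈ 30.822*I)
(-2046 + u)/(N(48, 50) + 2755/(-2043)) = (-2046 + 5*I*√38)/((5 + 50 + 5*48 + 48*50) + 2755/(-2043)) = (-2046 + 5*I*√38)/((5 + 50 + 240 + 2400) + 2755*(-1/2043)) = (-2046 + 5*I*√38)/(2695 - 2755/2043) = (-2046 + 5*I*√38)/(5503130/2043) = (-2046 + 5*I*√38)*(2043/5503130) = -2089989/2751565 + 2043*I*√38/1100626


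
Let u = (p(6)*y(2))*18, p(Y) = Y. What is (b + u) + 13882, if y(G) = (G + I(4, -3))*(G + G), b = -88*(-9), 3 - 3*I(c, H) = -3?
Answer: 16402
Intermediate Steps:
I(c, H) = 2 (I(c, H) = 1 - ⅓*(-3) = 1 + 1 = 2)
b = 792
y(G) = 2*G*(2 + G) (y(G) = (G + 2)*(G + G) = (2 + G)*(2*G) = 2*G*(2 + G))
u = 1728 (u = (6*(2*2*(2 + 2)))*18 = (6*(2*2*4))*18 = (6*16)*18 = 96*18 = 1728)
(b + u) + 13882 = (792 + 1728) + 13882 = 2520 + 13882 = 16402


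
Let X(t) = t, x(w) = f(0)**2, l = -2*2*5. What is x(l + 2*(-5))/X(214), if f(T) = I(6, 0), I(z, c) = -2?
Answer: 2/107 ≈ 0.018692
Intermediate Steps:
f(T) = -2
l = -20 (l = -4*5 = -20)
x(w) = 4 (x(w) = (-2)**2 = 4)
x(l + 2*(-5))/X(214) = 4/214 = 4*(1/214) = 2/107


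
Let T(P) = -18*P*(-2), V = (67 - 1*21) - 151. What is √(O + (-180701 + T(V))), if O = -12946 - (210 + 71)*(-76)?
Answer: I*√176071 ≈ 419.61*I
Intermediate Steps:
V = -105 (V = (67 - 21) - 151 = 46 - 151 = -105)
T(P) = 36*P
O = 8410 (O = -12946 - 281*(-76) = -12946 - 1*(-21356) = -12946 + 21356 = 8410)
√(O + (-180701 + T(V))) = √(8410 + (-180701 + 36*(-105))) = √(8410 + (-180701 - 3780)) = √(8410 - 184481) = √(-176071) = I*√176071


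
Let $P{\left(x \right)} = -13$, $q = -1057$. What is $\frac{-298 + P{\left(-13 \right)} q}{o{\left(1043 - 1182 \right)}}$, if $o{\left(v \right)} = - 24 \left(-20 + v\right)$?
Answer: $\frac{4481}{1272} \approx 3.5228$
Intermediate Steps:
$o{\left(v \right)} = 480 - 24 v$
$\frac{-298 + P{\left(-13 \right)} q}{o{\left(1043 - 1182 \right)}} = \frac{-298 - -13741}{480 - 24 \left(1043 - 1182\right)} = \frac{-298 + 13741}{480 - 24 \left(1043 - 1182\right)} = \frac{13443}{480 - -3336} = \frac{13443}{480 + 3336} = \frac{13443}{3816} = 13443 \cdot \frac{1}{3816} = \frac{4481}{1272}$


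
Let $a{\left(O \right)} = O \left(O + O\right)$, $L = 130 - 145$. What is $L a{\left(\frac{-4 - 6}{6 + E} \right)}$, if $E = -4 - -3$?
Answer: $-120$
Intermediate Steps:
$E = -1$ ($E = -4 + 3 = -1$)
$L = -15$
$a{\left(O \right)} = 2 O^{2}$ ($a{\left(O \right)} = O 2 O = 2 O^{2}$)
$L a{\left(\frac{-4 - 6}{6 + E} \right)} = - 15 \cdot 2 \left(\frac{-4 - 6}{6 - 1}\right)^{2} = - 15 \cdot 2 \left(- \frac{10}{5}\right)^{2} = - 15 \cdot 2 \left(\left(-10\right) \frac{1}{5}\right)^{2} = - 15 \cdot 2 \left(-2\right)^{2} = - 15 \cdot 2 \cdot 4 = \left(-15\right) 8 = -120$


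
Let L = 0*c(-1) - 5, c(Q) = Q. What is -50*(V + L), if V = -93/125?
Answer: 1436/5 ≈ 287.20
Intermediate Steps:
V = -93/125 (V = -93*1/125 = -93/125 ≈ -0.74400)
L = -5 (L = 0*(-1) - 5 = 0 - 5 = -5)
-50*(V + L) = -50*(-93/125 - 5) = -50*(-718/125) = 1436/5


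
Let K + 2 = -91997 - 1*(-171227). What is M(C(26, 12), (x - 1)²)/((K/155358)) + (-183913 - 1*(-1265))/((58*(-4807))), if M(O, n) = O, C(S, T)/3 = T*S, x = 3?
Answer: 174814956296/95212249 ≈ 1836.1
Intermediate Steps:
C(S, T) = 3*S*T (C(S, T) = 3*(T*S) = 3*(S*T) = 3*S*T)
K = 79228 (K = -2 + (-91997 - 1*(-171227)) = -2 + (-91997 + 171227) = -2 + 79230 = 79228)
M(C(26, 12), (x - 1)²)/((K/155358)) + (-183913 - 1*(-1265))/((58*(-4807))) = (3*26*12)/((79228/155358)) + (-183913 - 1*(-1265))/((58*(-4807))) = 936/((79228*(1/155358))) + (-183913 + 1265)/(-278806) = 936/(39614/77679) - 182648*(-1/278806) = 936*(77679/39614) + 91324/139403 = 36353772/19807 + 91324/139403 = 174814956296/95212249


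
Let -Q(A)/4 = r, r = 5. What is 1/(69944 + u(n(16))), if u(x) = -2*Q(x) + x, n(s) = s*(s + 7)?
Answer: 1/70352 ≈ 1.4214e-5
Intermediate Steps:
Q(A) = -20 (Q(A) = -4*5 = -20)
n(s) = s*(7 + s)
u(x) = 40 + x (u(x) = -2*(-20) + x = 40 + x)
1/(69944 + u(n(16))) = 1/(69944 + (40 + 16*(7 + 16))) = 1/(69944 + (40 + 16*23)) = 1/(69944 + (40 + 368)) = 1/(69944 + 408) = 1/70352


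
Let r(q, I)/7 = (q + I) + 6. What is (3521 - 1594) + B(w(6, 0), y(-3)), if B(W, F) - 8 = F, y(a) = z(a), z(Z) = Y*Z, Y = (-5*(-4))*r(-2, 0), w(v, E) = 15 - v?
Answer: 255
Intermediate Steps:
r(q, I) = 42 + 7*I + 7*q (r(q, I) = 7*((q + I) + 6) = 7*((I + q) + 6) = 7*(6 + I + q) = 42 + 7*I + 7*q)
Y = 560 (Y = (-5*(-4))*(42 + 7*0 + 7*(-2)) = 20*(42 + 0 - 14) = 20*28 = 560)
z(Z) = 560*Z
y(a) = 560*a
B(W, F) = 8 + F
(3521 - 1594) + B(w(6, 0), y(-3)) = (3521 - 1594) + (8 + 560*(-3)) = 1927 + (8 - 1680) = 1927 - 1672 = 255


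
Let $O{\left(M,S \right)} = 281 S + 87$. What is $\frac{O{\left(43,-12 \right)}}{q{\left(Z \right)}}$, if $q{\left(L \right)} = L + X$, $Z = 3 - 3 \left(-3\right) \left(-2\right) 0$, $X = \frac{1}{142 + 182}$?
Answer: $- \frac{1064340}{973} \approx -1093.9$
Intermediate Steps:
$X = \frac{1}{324} \approx 0.0030864$
$Z = 3$ ($Z = 3 - 3 \cdot 6 \cdot 0 = 3 - 0 = 3 + 0 = 3$)
$q{\left(L \right)} = \frac{1}{324} + L$ ($q{\left(L \right)} = L + \frac{1}{324} = \frac{1}{324} + L$)
$O{\left(M,S \right)} = 87 + 281 S$
$\frac{O{\left(43,-12 \right)}}{q{\left(Z \right)}} = \frac{87 + 281 \left(-12\right)}{\frac{1}{324} + 3} = \frac{87 - 3372}{\frac{973}{324}} = \left(-3285\right) \frac{324}{973} = - \frac{1064340}{973}$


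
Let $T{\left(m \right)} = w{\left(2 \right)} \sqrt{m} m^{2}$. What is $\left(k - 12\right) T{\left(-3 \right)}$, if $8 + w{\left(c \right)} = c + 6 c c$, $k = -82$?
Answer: $- 15228 i \sqrt{3} \approx - 26376.0 i$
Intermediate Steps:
$w{\left(c \right)} = -8 + c + 6 c^{2}$ ($w{\left(c \right)} = -8 + \left(c + 6 c c\right) = -8 + \left(c + 6 c^{2}\right) = -8 + c + 6 c^{2}$)
$T{\left(m \right)} = 18 m^{\frac{5}{2}}$ ($T{\left(m \right)} = \left(-8 + 2 + 6 \cdot 2^{2}\right) \sqrt{m} m^{2} = \left(-8 + 2 + 6 \cdot 4\right) \sqrt{m} m^{2} = \left(-8 + 2 + 24\right) \sqrt{m} m^{2} = 18 \sqrt{m} m^{2} = 18 m^{\frac{5}{2}}$)
$\left(k - 12\right) T{\left(-3 \right)} = \left(-82 - 12\right) 18 \left(-3\right)^{\frac{5}{2}} = - 94 \cdot 18 \cdot 9 i \sqrt{3} = - 94 \cdot 162 i \sqrt{3} = - 15228 i \sqrt{3}$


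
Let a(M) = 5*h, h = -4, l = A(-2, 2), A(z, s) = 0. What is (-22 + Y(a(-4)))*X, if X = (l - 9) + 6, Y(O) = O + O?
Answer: 186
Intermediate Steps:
l = 0
a(M) = -20 (a(M) = 5*(-4) = -20)
Y(O) = 2*O
X = -3 (X = (0 - 9) + 6 = -9 + 6 = -3)
(-22 + Y(a(-4)))*X = (-22 + 2*(-20))*(-3) = (-22 - 40)*(-3) = -62*(-3) = 186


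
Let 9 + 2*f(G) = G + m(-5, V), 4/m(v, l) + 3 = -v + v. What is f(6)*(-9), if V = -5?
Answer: 39/2 ≈ 19.500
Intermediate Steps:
m(v, l) = -4/3 (m(v, l) = 4/(-3 + (-v + v)) = 4/(-3 + 0) = 4/(-3) = 4*(-1/3) = -4/3)
f(G) = -31/6 + G/2 (f(G) = -9/2 + (G - 4/3)/2 = -9/2 + (-4/3 + G)/2 = -9/2 + (-2/3 + G/2) = -31/6 + G/2)
f(6)*(-9) = (-31/6 + (1/2)*6)*(-9) = (-31/6 + 3)*(-9) = -13/6*(-9) = 39/2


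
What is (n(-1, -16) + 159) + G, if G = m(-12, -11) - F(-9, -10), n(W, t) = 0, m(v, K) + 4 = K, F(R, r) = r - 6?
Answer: 160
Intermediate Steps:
F(R, r) = -6 + r
m(v, K) = -4 + K
G = 1 (G = (-4 - 11) - (-6 - 10) = -15 - 1*(-16) = -15 + 16 = 1)
(n(-1, -16) + 159) + G = (0 + 159) + 1 = 159 + 1 = 160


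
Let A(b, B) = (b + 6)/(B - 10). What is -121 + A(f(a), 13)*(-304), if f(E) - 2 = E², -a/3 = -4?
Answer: -46571/3 ≈ -15524.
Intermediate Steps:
a = 12 (a = -3*(-4) = 12)
f(E) = 2 + E²
A(b, B) = (6 + b)/(-10 + B)
-121 + A(f(a), 13)*(-304) = -121 + ((6 + (2 + 12²))/(-10 + 13))*(-304) = -121 + ((6 + (2 + 144))/3)*(-304) = -121 + ((6 + 146)/3)*(-304) = -121 + ((⅓)*152)*(-304) = -121 + (152/3)*(-304) = -121 - 46208/3 = -46571/3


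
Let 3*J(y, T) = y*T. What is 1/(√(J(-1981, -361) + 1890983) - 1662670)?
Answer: -498801/829340819861 - √19164270/8293408198610 ≈ -6.0197e-7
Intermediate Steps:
J(y, T) = T*y/3 (J(y, T) = (y*T)/3 = (T*y)/3 = T*y/3)
1/(√(J(-1981, -361) + 1890983) - 1662670) = 1/(√((⅓)*(-361)*(-1981) + 1890983) - 1662670) = 1/(√(715141/3 + 1890983) - 1662670) = 1/(√(6388090/3) - 1662670) = 1/(√19164270/3 - 1662670) = 1/(-1662670 + √19164270/3)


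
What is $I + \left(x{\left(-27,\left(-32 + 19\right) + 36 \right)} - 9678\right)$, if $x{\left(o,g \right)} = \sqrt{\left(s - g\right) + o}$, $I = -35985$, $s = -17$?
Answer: $-45663 + i \sqrt{67} \approx -45663.0 + 8.1853 i$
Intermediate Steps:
$x{\left(o,g \right)} = \sqrt{-17 + o - g}$ ($x{\left(o,g \right)} = \sqrt{\left(-17 - g\right) + o} = \sqrt{-17 + o - g}$)
$I + \left(x{\left(-27,\left(-32 + 19\right) + 36 \right)} - 9678\right) = -35985 + \left(\sqrt{-17 - 27 - \left(\left(-32 + 19\right) + 36\right)} - 9678\right) = -35985 - \left(9678 - \sqrt{-17 - 27 - \left(-13 + 36\right)}\right) = -35985 - \left(9678 - \sqrt{-17 - 27 - 23}\right) = -35985 - \left(9678 - \sqrt{-67}\right) = -35985 - \left(9678 - i \sqrt{67}\right) = -45663 + i \sqrt{67}$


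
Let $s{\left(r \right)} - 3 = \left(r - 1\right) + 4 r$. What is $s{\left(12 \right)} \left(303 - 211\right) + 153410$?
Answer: $159114$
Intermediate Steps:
$s{\left(r \right)} = 2 + 5 r$ ($s{\left(r \right)} = 3 + \left(\left(r - 1\right) + 4 r\right) = 3 + \left(\left(-1 + r\right) + 4 r\right) = 3 + \left(-1 + 5 r\right) = 2 + 5 r$)
$s{\left(12 \right)} \left(303 - 211\right) + 153410 = \left(2 + 5 \cdot 12\right) \left(303 - 211\right) + 153410 = \left(2 + 60\right) 92 + 153410 = 62 \cdot 92 + 153410 = 5704 + 153410 = 159114$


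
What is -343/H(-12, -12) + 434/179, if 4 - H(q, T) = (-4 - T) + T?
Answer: -57925/1432 ≈ -40.450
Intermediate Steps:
H(q, T) = 8 (H(q, T) = 4 - ((-4 - T) + T) = 4 - 1*(-4) = 4 + 4 = 8)
-343/H(-12, -12) + 434/179 = -343/8 + 434/179 = -57925/1432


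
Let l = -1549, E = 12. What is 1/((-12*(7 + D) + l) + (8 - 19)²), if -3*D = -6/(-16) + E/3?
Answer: -2/2989 ≈ -0.00066912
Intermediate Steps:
D = -35/24 (D = -(-6/(-16) + 12/3)/3 = -(-6*(-1/16) + 12*(⅓))/3 = -(3/8 + 4)/3 = -⅓*35/8 = -35/24 ≈ -1.4583)
1/((-12*(7 + D) + l) + (8 - 19)²) = 1/((-12*(7 - 35/24) - 1549) + (8 - 19)²) = 1/((-12*133/24 - 1549) + (-11)²) = 1/((-133/2 - 1549) + 121) = 1/(-3231/2 + 121) = 1/(-2989/2) = -2/2989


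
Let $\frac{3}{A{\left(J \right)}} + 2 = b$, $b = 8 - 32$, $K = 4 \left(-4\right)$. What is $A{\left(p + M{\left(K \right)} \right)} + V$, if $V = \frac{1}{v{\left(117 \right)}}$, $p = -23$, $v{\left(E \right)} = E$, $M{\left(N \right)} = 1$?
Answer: $- \frac{25}{234} \approx -0.10684$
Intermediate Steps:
$K = -16$
$b = -24$ ($b = 8 - 32 = -24$)
$A{\left(J \right)} = - \frac{3}{26}$ ($A{\left(J \right)} = \frac{3}{-2 - 24} = \frac{3}{-26} = 3 \left(- \frac{1}{26}\right) = - \frac{3}{26}$)
$V = \frac{1}{117} \approx 0.008547$
$A{\left(p + M{\left(K \right)} \right)} + V = - \frac{3}{26} + \frac{1}{117} = - \frac{25}{234}$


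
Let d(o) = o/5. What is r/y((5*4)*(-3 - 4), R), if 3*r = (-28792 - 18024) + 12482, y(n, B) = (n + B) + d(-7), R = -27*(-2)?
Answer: 171670/1311 ≈ 130.95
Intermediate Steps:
d(o) = o/5 (d(o) = o*(⅕) = o/5)
R = 54
y(n, B) = -7/5 + B + n (y(n, B) = (n + B) + (⅕)*(-7) = (B + n) - 7/5 = -7/5 + B + n)
r = -34334/3 (r = ((-28792 - 18024) + 12482)/3 = (-46816 + 12482)/3 = (⅓)*(-34334) = -34334/3 ≈ -11445.)
r/y((5*4)*(-3 - 4), R) = -34334/(3*(-7/5 + 54 + (5*4)*(-3 - 4))) = -34334/(3*(-7/5 + 54 + 20*(-7))) = -34334/(3*(-7/5 + 54 - 140)) = -34334/(3*(-437/5)) = -34334/3*(-5/437) = 171670/1311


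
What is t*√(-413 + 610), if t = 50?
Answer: 50*√197 ≈ 701.78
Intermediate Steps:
t*√(-413 + 610) = 50*√(-413 + 610) = 50*√197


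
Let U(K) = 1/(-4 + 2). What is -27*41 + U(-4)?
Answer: -2215/2 ≈ -1107.5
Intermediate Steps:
U(K) = -1/2 (U(K) = 1/(-2) = -1/2)
-27*41 + U(-4) = -27*41 - 1/2 = -1107 - 1/2 = -2215/2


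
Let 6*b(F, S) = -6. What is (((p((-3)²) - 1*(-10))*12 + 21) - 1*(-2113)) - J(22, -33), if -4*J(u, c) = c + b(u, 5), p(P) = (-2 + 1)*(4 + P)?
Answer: 4179/2 ≈ 2089.5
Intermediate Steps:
b(F, S) = -1 (b(F, S) = (⅙)*(-6) = -1)
p(P) = -4 - P (p(P) = -(4 + P) = -4 - P)
J(u, c) = ¼ - c/4 (J(u, c) = -(c - 1)/4 = -(-1 + c)/4 = ¼ - c/4)
(((p((-3)²) - 1*(-10))*12 + 21) - 1*(-2113)) - J(22, -33) = ((((-4 - 1*(-3)²) - 1*(-10))*12 + 21) - 1*(-2113)) - (¼ - ¼*(-33)) = ((((-4 - 1*9) + 10)*12 + 21) + 2113) - (¼ + 33/4) = ((((-4 - 9) + 10)*12 + 21) + 2113) - 1*17/2 = (((-13 + 10)*12 + 21) + 2113) - 17/2 = ((-3*12 + 21) + 2113) - 17/2 = ((-36 + 21) + 2113) - 17/2 = (-15 + 2113) - 17/2 = 2098 - 17/2 = 4179/2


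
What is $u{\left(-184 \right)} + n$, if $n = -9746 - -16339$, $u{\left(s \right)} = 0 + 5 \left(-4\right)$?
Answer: $6573$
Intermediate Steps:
$u{\left(s \right)} = -20$ ($u{\left(s \right)} = 0 - 20 = -20$)
$n = 6593$ ($n = -9746 + 16339 = 6593$)
$u{\left(-184 \right)} + n = -20 + 6593 = 6573$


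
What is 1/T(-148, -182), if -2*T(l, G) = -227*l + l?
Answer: -1/16724 ≈ -5.9794e-5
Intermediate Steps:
T(l, G) = 113*l (T(l, G) = -(-227*l + l)/2 = -(-113)*l = 113*l)
1/T(-148, -182) = 1/(113*(-148)) = 1/(-16724) = -1/16724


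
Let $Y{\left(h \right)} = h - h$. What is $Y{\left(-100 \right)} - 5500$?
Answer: $-5500$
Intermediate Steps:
$Y{\left(h \right)} = 0$
$Y{\left(-100 \right)} - 5500 = 0 - 5500 = -5500$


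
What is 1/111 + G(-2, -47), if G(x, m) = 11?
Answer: 1222/111 ≈ 11.009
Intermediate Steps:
1/111 + G(-2, -47) = 1/111 + 11 = 1222/111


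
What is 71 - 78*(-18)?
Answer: 1475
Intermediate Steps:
71 - 78*(-18) = 71 + 1404 = 1475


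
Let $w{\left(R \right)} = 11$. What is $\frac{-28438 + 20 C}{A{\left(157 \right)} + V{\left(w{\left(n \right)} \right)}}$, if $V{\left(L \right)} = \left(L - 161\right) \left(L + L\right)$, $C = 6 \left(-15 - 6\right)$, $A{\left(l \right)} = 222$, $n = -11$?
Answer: $\frac{15479}{1539} \approx 10.058$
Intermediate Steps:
$C = -126$ ($C = 6 \left(-21\right) = -126$)
$V{\left(L \right)} = 2 L \left(-161 + L\right)$ ($V{\left(L \right)} = \left(-161 + L\right) 2 L = 2 L \left(-161 + L\right)$)
$\frac{-28438 + 20 C}{A{\left(157 \right)} + V{\left(w{\left(n \right)} \right)}} = \frac{-28438 + 20 \left(-126\right)}{222 + 2 \cdot 11 \left(-161 + 11\right)} = \frac{-28438 - 2520}{222 + 2 \cdot 11 \left(-150\right)} = - \frac{30958}{222 - 3300} = - \frac{30958}{-3078} = \left(-30958\right) \left(- \frac{1}{3078}\right) = \frac{15479}{1539}$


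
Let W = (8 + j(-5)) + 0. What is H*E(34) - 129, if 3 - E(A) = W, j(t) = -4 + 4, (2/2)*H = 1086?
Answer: -5559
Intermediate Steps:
H = 1086
j(t) = 0
W = 8 (W = (8 + 0) + 0 = 8 + 0 = 8)
E(A) = -5 (E(A) = 3 - 1*8 = 3 - 8 = -5)
H*E(34) - 129 = 1086*(-5) - 129 = -5430 - 129 = -5559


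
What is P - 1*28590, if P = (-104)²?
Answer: -17774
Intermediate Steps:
P = 10816
P - 1*28590 = 10816 - 1*28590 = 10816 - 28590 = -17774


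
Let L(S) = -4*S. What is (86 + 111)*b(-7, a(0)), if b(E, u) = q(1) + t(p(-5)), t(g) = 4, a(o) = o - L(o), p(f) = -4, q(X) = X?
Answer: 985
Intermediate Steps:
a(o) = 5*o (a(o) = o - (-4)*o = o + 4*o = 5*o)
b(E, u) = 5 (b(E, u) = 1 + 4 = 5)
(86 + 111)*b(-7, a(0)) = (86 + 111)*5 = 197*5 = 985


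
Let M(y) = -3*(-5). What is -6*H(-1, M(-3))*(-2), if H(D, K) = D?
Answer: -12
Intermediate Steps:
M(y) = 15
-6*H(-1, M(-3))*(-2) = -6*(-1)*(-2) = 6*(-2) = -12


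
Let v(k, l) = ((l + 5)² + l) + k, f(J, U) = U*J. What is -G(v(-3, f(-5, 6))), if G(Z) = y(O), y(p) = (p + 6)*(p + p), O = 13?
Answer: -494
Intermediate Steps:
f(J, U) = J*U
y(p) = 2*p*(6 + p) (y(p) = (6 + p)*(2*p) = 2*p*(6 + p))
v(k, l) = k + l + (5 + l)² (v(k, l) = ((5 + l)² + l) + k = (l + (5 + l)²) + k = k + l + (5 + l)²)
G(Z) = 494 (G(Z) = 2*13*(6 + 13) = 2*13*19 = 494)
-G(v(-3, f(-5, 6))) = -1*494 = -494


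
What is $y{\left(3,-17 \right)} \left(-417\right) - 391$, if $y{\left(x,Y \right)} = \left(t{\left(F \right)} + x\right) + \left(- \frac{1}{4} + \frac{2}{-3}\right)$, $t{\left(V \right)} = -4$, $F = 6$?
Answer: $\frac{1633}{4} \approx 408.25$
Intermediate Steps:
$y{\left(x,Y \right)} = - \frac{59}{12} + x$ ($y{\left(x,Y \right)} = \left(-4 + x\right) + \left(- \frac{1}{4} + \frac{2}{-3}\right) = \left(-4 + x\right) + \left(\left(-1\right) \frac{1}{4} + 2 \left(- \frac{1}{3}\right)\right) = \left(-4 + x\right) - \frac{11}{12} = - \frac{59}{12} + x$)
$y{\left(3,-17 \right)} \left(-417\right) - 391 = \left(- \frac{59}{12} + 3\right) \left(-417\right) - 391 = \left(- \frac{23}{12}\right) \left(-417\right) - 391 = \frac{3197}{4} - 391 = \frac{1633}{4}$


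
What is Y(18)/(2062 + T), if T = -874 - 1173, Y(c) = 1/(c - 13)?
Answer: 1/75 ≈ 0.013333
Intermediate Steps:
Y(c) = 1/(-13 + c)
T = -2047
Y(18)/(2062 + T) = 1/((-13 + 18)*(2062 - 2047)) = 1/(5*15) = (⅕)*(1/15) = 1/75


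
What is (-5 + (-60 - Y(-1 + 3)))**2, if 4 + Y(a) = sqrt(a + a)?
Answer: 3969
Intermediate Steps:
Y(a) = -4 + sqrt(2)*sqrt(a) (Y(a) = -4 + sqrt(a + a) = -4 + sqrt(2*a) = -4 + sqrt(2)*sqrt(a))
(-5 + (-60 - Y(-1 + 3)))**2 = (-5 + (-60 - (-4 + sqrt(2)*sqrt(-1 + 3))))**2 = (-5 + (-60 - (-4 + sqrt(2)*sqrt(2))))**2 = (-5 + (-60 - (-4 + 2)))**2 = (-5 + (-60 - 1*(-2)))**2 = (-5 + (-60 + 2))**2 = (-5 - 58)**2 = (-63)**2 = 3969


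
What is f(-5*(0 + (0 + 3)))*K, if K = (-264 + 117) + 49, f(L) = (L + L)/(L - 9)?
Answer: -245/2 ≈ -122.50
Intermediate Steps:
f(L) = 2*L/(-9 + L) (f(L) = (2*L)/(-9 + L) = 2*L/(-9 + L))
K = -98 (K = -147 + 49 = -98)
f(-5*(0 + (0 + 3)))*K = (2*(-5*(0 + (0 + 3)))/(-9 - 5*(0 + (0 + 3))))*(-98) = (2*(-5*(0 + 3))/(-9 - 5*(0 + 3)))*(-98) = (2*(-5*3)/(-9 - 5*3))*(-98) = (2*(-15)/(-9 - 15))*(-98) = (2*(-15)/(-24))*(-98) = (2*(-15)*(-1/24))*(-98) = (5/4)*(-98) = -245/2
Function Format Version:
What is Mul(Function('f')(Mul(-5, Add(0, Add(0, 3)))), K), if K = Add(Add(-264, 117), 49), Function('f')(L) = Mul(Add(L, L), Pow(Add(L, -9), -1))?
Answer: Rational(-245, 2) ≈ -122.50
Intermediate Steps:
Function('f')(L) = Mul(2, L, Pow(Add(-9, L), -1)) (Function('f')(L) = Mul(Mul(2, L), Pow(Add(-9, L), -1)) = Mul(2, L, Pow(Add(-9, L), -1)))
K = -98 (K = Add(-147, 49) = -98)
Mul(Function('f')(Mul(-5, Add(0, Add(0, 3)))), K) = Mul(Mul(2, Mul(-5, Add(0, Add(0, 3))), Pow(Add(-9, Mul(-5, Add(0, Add(0, 3)))), -1)), -98) = Mul(Mul(2, Mul(-5, Add(0, 3)), Pow(Add(-9, Mul(-5, Add(0, 3))), -1)), -98) = Mul(Mul(2, Mul(-5, 3), Pow(Add(-9, Mul(-5, 3)), -1)), -98) = Mul(Mul(2, -15, Pow(Add(-9, -15), -1)), -98) = Mul(Mul(2, -15, Pow(-24, -1)), -98) = Mul(Mul(2, -15, Rational(-1, 24)), -98) = Mul(Rational(5, 4), -98) = Rational(-245, 2)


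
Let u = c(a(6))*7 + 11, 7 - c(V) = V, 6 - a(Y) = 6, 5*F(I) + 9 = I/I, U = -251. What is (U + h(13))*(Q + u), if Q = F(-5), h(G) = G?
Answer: -69496/5 ≈ -13899.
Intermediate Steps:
F(I) = -8/5 (F(I) = -9/5 + (I/I)/5 = -9/5 + (⅕)*1 = -9/5 + ⅕ = -8/5)
a(Y) = 0 (a(Y) = 6 - 1*6 = 6 - 6 = 0)
Q = -8/5 ≈ -1.6000
c(V) = 7 - V
u = 60 (u = (7 - 1*0)*7 + 11 = (7 + 0)*7 + 11 = 7*7 + 11 = 49 + 11 = 60)
(U + h(13))*(Q + u) = (-251 + 13)*(-8/5 + 60) = -238*292/5 = -69496/5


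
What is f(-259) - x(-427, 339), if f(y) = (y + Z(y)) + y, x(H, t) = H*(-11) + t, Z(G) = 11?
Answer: -5543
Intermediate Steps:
x(H, t) = t - 11*H (x(H, t) = -11*H + t = t - 11*H)
f(y) = 11 + 2*y (f(y) = (y + 11) + y = (11 + y) + y = 11 + 2*y)
f(-259) - x(-427, 339) = (11 + 2*(-259)) - (339 - 11*(-427)) = (11 - 518) - (339 + 4697) = -507 - 1*5036 = -507 - 5036 = -5543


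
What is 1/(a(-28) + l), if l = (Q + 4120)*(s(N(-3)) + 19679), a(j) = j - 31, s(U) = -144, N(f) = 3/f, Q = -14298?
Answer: -1/198827289 ≈ -5.0295e-9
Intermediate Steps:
a(j) = -31 + j
l = -198827230 (l = (-14298 + 4120)*(-144 + 19679) = -10178*19535 = -198827230)
1/(a(-28) + l) = 1/((-31 - 28) - 198827230) = 1/(-59 - 198827230) = 1/(-198827289) = -1/198827289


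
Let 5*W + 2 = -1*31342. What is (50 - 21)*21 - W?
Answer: 34389/5 ≈ 6877.8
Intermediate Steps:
W = -31344/5 (W = -⅖ + (-1*31342)/5 = -⅖ + (⅕)*(-31342) = -⅖ - 31342/5 = -31344/5 ≈ -6268.8)
(50 - 21)*21 - W = (50 - 21)*21 - 1*(-31344/5) = 29*21 + 31344/5 = 609 + 31344/5 = 34389/5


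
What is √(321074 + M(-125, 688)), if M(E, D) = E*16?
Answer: √319074 ≈ 564.87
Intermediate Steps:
M(E, D) = 16*E
√(321074 + M(-125, 688)) = √(321074 + 16*(-125)) = √(321074 - 2000) = √319074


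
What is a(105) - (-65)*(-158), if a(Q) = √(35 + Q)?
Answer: -10270 + 2*√35 ≈ -10258.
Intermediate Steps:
a(105) - (-65)*(-158) = √(35 + 105) - (-65)*(-158) = √140 - 1*10270 = 2*√35 - 10270 = -10270 + 2*√35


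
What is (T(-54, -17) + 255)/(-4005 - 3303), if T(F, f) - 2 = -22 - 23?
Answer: -53/1827 ≈ -0.029009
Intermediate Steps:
T(F, f) = -43 (T(F, f) = 2 + (-22 - 23) = 2 - 45 = -43)
(T(-54, -17) + 255)/(-4005 - 3303) = (-43 + 255)/(-4005 - 3303) = 212/(-7308) = 212*(-1/7308) = -53/1827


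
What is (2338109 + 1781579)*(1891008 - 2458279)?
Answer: -2336979531448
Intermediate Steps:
(2338109 + 1781579)*(1891008 - 2458279) = 4119688*(-567271) = -2336979531448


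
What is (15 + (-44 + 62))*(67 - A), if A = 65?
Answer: 66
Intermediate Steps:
(15 + (-44 + 62))*(67 - A) = (15 + (-44 + 62))*(67 - 1*65) = (15 + 18)*(67 - 65) = 33*2 = 66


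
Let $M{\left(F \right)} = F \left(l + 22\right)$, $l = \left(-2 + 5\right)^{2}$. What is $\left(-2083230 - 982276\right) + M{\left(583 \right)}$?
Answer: $-3047433$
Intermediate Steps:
$l = 9$ ($l = 3^{2} = 9$)
$M{\left(F \right)} = 31 F$ ($M{\left(F \right)} = F \left(9 + 22\right) = F 31 = 31 F$)
$\left(-2083230 - 982276\right) + M{\left(583 \right)} = \left(-2083230 - 982276\right) + 31 \cdot 583 = -3065506 + 18073 = -3047433$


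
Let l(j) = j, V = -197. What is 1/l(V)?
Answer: -1/197 ≈ -0.0050761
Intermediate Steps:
1/l(V) = 1/(-197) = -1/197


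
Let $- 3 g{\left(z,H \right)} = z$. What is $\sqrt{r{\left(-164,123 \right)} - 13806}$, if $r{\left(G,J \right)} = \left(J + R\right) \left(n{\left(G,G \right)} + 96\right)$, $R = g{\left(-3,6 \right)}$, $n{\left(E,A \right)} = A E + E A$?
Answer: $\sqrt{6668306} \approx 2582.3$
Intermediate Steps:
$g{\left(z,H \right)} = - \frac{z}{3}$
$n{\left(E,A \right)} = 2 A E$ ($n{\left(E,A \right)} = A E + A E = 2 A E$)
$R = 1$ ($R = \left(- \frac{1}{3}\right) \left(-3\right) = 1$)
$r{\left(G,J \right)} = \left(1 + J\right) \left(96 + 2 G^{2}\right)$ ($r{\left(G,J \right)} = \left(J + 1\right) \left(2 G G + 96\right) = \left(1 + J\right) \left(2 G^{2} + 96\right) = \left(1 + J\right) \left(96 + 2 G^{2}\right)$)
$\sqrt{r{\left(-164,123 \right)} - 13806} = \sqrt{\left(96 + 2 \left(-164\right)^{2} + 96 \cdot 123 + 2 \cdot 123 \left(-164\right)^{2}\right) - 13806} = \sqrt{\left(96 + 2 \cdot 26896 + 11808 + 2 \cdot 123 \cdot 26896\right) - 13806} = \sqrt{\left(96 + 53792 + 11808 + 6616416\right) - 13806} = \sqrt{6682112 - 13806} = \sqrt{6668306}$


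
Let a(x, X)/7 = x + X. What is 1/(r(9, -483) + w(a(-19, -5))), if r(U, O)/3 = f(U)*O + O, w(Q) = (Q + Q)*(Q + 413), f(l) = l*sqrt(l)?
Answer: -1/122892 ≈ -8.1372e-6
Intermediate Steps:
a(x, X) = 7*X + 7*x (a(x, X) = 7*(x + X) = 7*(X + x) = 7*X + 7*x)
f(l) = l**(3/2)
w(Q) = 2*Q*(413 + Q) (w(Q) = (2*Q)*(413 + Q) = 2*Q*(413 + Q))
r(U, O) = 3*O + 3*O*U**(3/2) (r(U, O) = 3*(U**(3/2)*O + O) = 3*(O*U**(3/2) + O) = 3*(O + O*U**(3/2)) = 3*O + 3*O*U**(3/2))
1/(r(9, -483) + w(a(-19, -5))) = 1/(3*(-483)*(1 + 9**(3/2)) + 2*(7*(-5) + 7*(-19))*(413 + (7*(-5) + 7*(-19)))) = 1/(3*(-483)*(1 + 27) + 2*(-35 - 133)*(413 + (-35 - 133))) = 1/(3*(-483)*28 + 2*(-168)*(413 - 168)) = 1/(-40572 + 2*(-168)*245) = 1/(-40572 - 82320) = 1/(-122892) = -1/122892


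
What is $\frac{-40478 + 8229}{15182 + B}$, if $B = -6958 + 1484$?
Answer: $- \frac{32249}{9708} \approx -3.3219$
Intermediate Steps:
$B = -5474$
$\frac{-40478 + 8229}{15182 + B} = \frac{-40478 + 8229}{15182 - 5474} = - \frac{32249}{9708}$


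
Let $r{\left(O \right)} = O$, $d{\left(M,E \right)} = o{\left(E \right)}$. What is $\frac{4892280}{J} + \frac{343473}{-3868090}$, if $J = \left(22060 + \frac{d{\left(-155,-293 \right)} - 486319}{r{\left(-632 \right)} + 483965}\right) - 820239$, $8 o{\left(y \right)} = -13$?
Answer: $- \frac{24743984987056783311}{3979354184646338630} \approx -6.2181$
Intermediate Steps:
$o{\left(y \right)} = - \frac{13}{8}$ ($o{\left(y \right)} = \frac{1}{8} \left(-13\right) = - \frac{13}{8}$)
$d{\left(M,E \right)} = - \frac{13}{8}$
$J = - \frac{1028764631807}{1288888}$ ($J = \left(22060 + \frac{- \frac{13}{8} - 486319}{-632 + 483965}\right) - 820239 = \left(22060 - \frac{3890565}{8 \cdot 483333}\right) - 820239 = \left(22060 - \frac{1296855}{1288888}\right) - 820239 = \frac{28431572425}{1288888} - 820239 = - \frac{1028764631807}{1288888} \approx -7.9818 \cdot 10^{5}$)
$\frac{4892280}{J} + \frac{343473}{-3868090} = \frac{4892280}{- \frac{1028764631807}{1288888}} + \frac{343473}{-3868090} = 4892280 \left(- \frac{1288888}{1028764631807}\right) + 343473 \left(- \frac{1}{3868090}\right) = - \frac{6305600984640}{1028764631807} - \frac{343473}{3868090} = - \frac{24743984987056783311}{3979354184646338630}$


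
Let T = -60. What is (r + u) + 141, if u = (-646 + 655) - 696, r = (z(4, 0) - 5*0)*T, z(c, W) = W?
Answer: -546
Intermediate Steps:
r = 0 (r = (0 - 5*0)*(-60) = (0 + 0)*(-60) = 0*(-60) = 0)
u = -687 (u = 9 - 696 = -687)
(r + u) + 141 = (0 - 687) + 141 = -687 + 141 = -546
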